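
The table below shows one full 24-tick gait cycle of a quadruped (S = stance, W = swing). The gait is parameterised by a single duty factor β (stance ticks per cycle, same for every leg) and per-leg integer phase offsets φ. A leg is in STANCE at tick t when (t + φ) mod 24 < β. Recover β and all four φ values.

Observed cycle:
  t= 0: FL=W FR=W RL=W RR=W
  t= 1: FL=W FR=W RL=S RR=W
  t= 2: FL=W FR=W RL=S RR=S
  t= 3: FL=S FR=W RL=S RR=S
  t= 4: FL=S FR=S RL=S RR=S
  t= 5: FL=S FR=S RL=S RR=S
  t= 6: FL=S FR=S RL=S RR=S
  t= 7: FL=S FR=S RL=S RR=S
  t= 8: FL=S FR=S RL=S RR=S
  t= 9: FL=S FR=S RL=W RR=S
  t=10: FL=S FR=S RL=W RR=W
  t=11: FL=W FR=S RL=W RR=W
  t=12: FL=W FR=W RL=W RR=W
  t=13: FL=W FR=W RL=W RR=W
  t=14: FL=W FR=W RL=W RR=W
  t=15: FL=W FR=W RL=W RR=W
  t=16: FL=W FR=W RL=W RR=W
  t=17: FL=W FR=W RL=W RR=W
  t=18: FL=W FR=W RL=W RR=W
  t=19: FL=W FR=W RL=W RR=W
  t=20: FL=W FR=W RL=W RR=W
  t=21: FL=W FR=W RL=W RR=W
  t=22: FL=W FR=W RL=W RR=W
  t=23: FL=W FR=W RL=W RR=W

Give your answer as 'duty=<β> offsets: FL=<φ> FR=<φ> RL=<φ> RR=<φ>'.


duty β = stance ticks per leg = 8
FL: stance ticks = 8; W→S at t=3 → φ=21
FR: stance ticks = 8; W→S at t=4 → φ=20
RL: stance ticks = 8; W→S at t=1 → φ=23
RR: stance ticks = 8; W→S at t=2 → φ=22

duty=8 offsets: FL=21 FR=20 RL=23 RR=22


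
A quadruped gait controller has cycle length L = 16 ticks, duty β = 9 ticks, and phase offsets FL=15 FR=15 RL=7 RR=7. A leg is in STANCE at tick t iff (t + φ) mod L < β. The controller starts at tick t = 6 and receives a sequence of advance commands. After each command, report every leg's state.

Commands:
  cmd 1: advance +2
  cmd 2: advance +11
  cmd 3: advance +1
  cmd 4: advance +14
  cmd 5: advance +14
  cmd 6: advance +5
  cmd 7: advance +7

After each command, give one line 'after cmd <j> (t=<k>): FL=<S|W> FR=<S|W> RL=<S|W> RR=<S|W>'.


start t=6: FL=S FR=S RL=W RR=W
cmd 1: advance +2 → t=8, phase=(7,7,15,15) → FL=S FR=S RL=W RR=W
cmd 2: advance +11 → t=19, phase=(2,2,10,10) → FL=S FR=S RL=W RR=W
cmd 3: advance +1 → t=20, phase=(3,3,11,11) → FL=S FR=S RL=W RR=W
cmd 4: advance +14 → t=34, phase=(1,1,9,9) → FL=S FR=S RL=W RR=W
cmd 5: advance +14 → t=48, phase=(15,15,7,7) → FL=W FR=W RL=S RR=S
cmd 6: advance +5 → t=53, phase=(4,4,12,12) → FL=S FR=S RL=W RR=W
cmd 7: advance +7 → t=60, phase=(11,11,3,3) → FL=W FR=W RL=S RR=S

after cmd 1 (t=8): FL=S FR=S RL=W RR=W
after cmd 2 (t=19): FL=S FR=S RL=W RR=W
after cmd 3 (t=20): FL=S FR=S RL=W RR=W
after cmd 4 (t=34): FL=S FR=S RL=W RR=W
after cmd 5 (t=48): FL=W FR=W RL=S RR=S
after cmd 6 (t=53): FL=S FR=S RL=W RR=W
after cmd 7 (t=60): FL=W FR=W RL=S RR=S


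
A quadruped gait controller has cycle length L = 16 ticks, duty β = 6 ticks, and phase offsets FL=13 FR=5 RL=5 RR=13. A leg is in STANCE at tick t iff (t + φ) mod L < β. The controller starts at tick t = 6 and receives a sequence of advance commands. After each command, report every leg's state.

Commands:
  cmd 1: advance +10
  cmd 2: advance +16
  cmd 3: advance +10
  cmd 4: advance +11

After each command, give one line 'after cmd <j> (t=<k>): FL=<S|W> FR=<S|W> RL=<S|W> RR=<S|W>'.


after cmd 1 (t=16): FL=W FR=S RL=S RR=W
after cmd 2 (t=32): FL=W FR=S RL=S RR=W
after cmd 3 (t=42): FL=W FR=W RL=W RR=W
after cmd 4 (t=53): FL=S FR=W RL=W RR=S

start t=6: FL=S FR=W RL=W RR=S
cmd 1: advance +10 → t=16, phase=(13,5,5,13) → FL=W FR=S RL=S RR=W
cmd 2: advance +16 → t=32, phase=(13,5,5,13) → FL=W FR=S RL=S RR=W
cmd 3: advance +10 → t=42, phase=(7,15,15,7) → FL=W FR=W RL=W RR=W
cmd 4: advance +11 → t=53, phase=(2,10,10,2) → FL=S FR=W RL=W RR=S


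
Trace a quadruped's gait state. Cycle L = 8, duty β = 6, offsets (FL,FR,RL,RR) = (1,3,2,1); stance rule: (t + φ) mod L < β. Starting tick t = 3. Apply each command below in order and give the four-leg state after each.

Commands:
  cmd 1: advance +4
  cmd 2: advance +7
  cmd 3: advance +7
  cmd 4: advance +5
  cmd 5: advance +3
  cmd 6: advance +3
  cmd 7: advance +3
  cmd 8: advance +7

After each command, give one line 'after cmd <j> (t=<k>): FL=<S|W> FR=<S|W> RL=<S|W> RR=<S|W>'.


after cmd 1 (t=7): FL=S FR=S RL=S RR=S
after cmd 2 (t=14): FL=W FR=S RL=S RR=W
after cmd 3 (t=21): FL=W FR=S RL=W RR=W
after cmd 4 (t=26): FL=S FR=S RL=S RR=S
after cmd 5 (t=29): FL=W FR=S RL=W RR=W
after cmd 6 (t=32): FL=S FR=S RL=S RR=S
after cmd 7 (t=35): FL=S FR=W RL=S RR=S
after cmd 8 (t=42): FL=S FR=S RL=S RR=S

start t=3: FL=S FR=W RL=S RR=S
cmd 1: advance +4 → t=7, phase=(0,2,1,0) → FL=S FR=S RL=S RR=S
cmd 2: advance +7 → t=14, phase=(7,1,0,7) → FL=W FR=S RL=S RR=W
cmd 3: advance +7 → t=21, phase=(6,0,7,6) → FL=W FR=S RL=W RR=W
cmd 4: advance +5 → t=26, phase=(3,5,4,3) → FL=S FR=S RL=S RR=S
cmd 5: advance +3 → t=29, phase=(6,0,7,6) → FL=W FR=S RL=W RR=W
cmd 6: advance +3 → t=32, phase=(1,3,2,1) → FL=S FR=S RL=S RR=S
cmd 7: advance +3 → t=35, phase=(4,6,5,4) → FL=S FR=W RL=S RR=S
cmd 8: advance +7 → t=42, phase=(3,5,4,3) → FL=S FR=S RL=S RR=S


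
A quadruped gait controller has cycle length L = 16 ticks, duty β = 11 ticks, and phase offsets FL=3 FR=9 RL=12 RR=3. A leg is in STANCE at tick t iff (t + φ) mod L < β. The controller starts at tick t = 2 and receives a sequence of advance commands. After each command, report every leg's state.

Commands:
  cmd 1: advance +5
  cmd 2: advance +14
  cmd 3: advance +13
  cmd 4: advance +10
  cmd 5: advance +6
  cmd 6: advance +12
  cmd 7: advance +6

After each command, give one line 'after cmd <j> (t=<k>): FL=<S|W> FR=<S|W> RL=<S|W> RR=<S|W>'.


after cmd 1 (t=7): FL=S FR=S RL=S RR=S
after cmd 2 (t=21): FL=S FR=W RL=S RR=S
after cmd 3 (t=34): FL=S FR=W RL=W RR=S
after cmd 4 (t=44): FL=W FR=S RL=S RR=W
after cmd 5 (t=50): FL=S FR=W RL=W RR=S
after cmd 6 (t=62): FL=S FR=S RL=S RR=S
after cmd 7 (t=68): FL=S FR=W RL=S RR=S

start t=2: FL=S FR=W RL=W RR=S
cmd 1: advance +5 → t=7, phase=(10,0,3,10) → FL=S FR=S RL=S RR=S
cmd 2: advance +14 → t=21, phase=(8,14,1,8) → FL=S FR=W RL=S RR=S
cmd 3: advance +13 → t=34, phase=(5,11,14,5) → FL=S FR=W RL=W RR=S
cmd 4: advance +10 → t=44, phase=(15,5,8,15) → FL=W FR=S RL=S RR=W
cmd 5: advance +6 → t=50, phase=(5,11,14,5) → FL=S FR=W RL=W RR=S
cmd 6: advance +12 → t=62, phase=(1,7,10,1) → FL=S FR=S RL=S RR=S
cmd 7: advance +6 → t=68, phase=(7,13,0,7) → FL=S FR=W RL=S RR=S


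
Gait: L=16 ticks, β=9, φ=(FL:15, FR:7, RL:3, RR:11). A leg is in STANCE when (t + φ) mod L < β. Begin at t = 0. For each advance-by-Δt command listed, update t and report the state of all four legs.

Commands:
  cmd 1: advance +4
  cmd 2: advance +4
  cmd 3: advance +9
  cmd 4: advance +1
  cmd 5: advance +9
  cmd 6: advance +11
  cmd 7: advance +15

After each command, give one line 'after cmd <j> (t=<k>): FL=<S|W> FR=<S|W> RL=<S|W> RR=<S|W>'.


start t=0: FL=W FR=S RL=S RR=W
cmd 1: advance +4 → t=4, phase=(3,11,7,15) → FL=S FR=W RL=S RR=W
cmd 2: advance +4 → t=8, phase=(7,15,11,3) → FL=S FR=W RL=W RR=S
cmd 3: advance +9 → t=17, phase=(0,8,4,12) → FL=S FR=S RL=S RR=W
cmd 4: advance +1 → t=18, phase=(1,9,5,13) → FL=S FR=W RL=S RR=W
cmd 5: advance +9 → t=27, phase=(10,2,14,6) → FL=W FR=S RL=W RR=S
cmd 6: advance +11 → t=38, phase=(5,13,9,1) → FL=S FR=W RL=W RR=S
cmd 7: advance +15 → t=53, phase=(4,12,8,0) → FL=S FR=W RL=S RR=S

after cmd 1 (t=4): FL=S FR=W RL=S RR=W
after cmd 2 (t=8): FL=S FR=W RL=W RR=S
after cmd 3 (t=17): FL=S FR=S RL=S RR=W
after cmd 4 (t=18): FL=S FR=W RL=S RR=W
after cmd 5 (t=27): FL=W FR=S RL=W RR=S
after cmd 6 (t=38): FL=S FR=W RL=W RR=S
after cmd 7 (t=53): FL=S FR=W RL=S RR=S


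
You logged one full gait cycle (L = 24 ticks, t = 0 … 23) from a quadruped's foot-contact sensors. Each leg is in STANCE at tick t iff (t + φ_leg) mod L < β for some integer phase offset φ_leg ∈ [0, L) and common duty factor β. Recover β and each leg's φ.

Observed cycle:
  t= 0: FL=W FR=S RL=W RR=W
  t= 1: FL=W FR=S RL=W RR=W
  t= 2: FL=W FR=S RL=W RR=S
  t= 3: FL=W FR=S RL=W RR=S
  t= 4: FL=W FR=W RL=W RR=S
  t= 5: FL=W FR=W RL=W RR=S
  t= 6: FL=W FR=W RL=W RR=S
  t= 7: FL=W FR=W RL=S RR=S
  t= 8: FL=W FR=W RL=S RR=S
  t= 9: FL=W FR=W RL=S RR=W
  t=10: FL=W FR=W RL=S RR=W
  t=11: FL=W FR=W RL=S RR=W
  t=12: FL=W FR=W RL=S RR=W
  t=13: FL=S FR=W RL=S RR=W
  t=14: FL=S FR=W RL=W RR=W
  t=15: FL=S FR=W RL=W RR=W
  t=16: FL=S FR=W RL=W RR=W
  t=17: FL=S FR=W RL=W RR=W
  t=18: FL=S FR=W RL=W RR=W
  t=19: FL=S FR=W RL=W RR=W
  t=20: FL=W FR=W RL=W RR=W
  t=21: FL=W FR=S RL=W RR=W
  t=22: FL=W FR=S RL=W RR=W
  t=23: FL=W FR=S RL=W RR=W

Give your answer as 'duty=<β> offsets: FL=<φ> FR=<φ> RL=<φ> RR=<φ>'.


duty=7 offsets: FL=11 FR=3 RL=17 RR=22

duty β = stance ticks per leg = 7
FL: stance ticks = 7; W→S at t=13 → φ=11
FR: stance ticks = 7; W→S at t=21 → φ=3
RL: stance ticks = 7; W→S at t=7 → φ=17
RR: stance ticks = 7; W→S at t=2 → φ=22


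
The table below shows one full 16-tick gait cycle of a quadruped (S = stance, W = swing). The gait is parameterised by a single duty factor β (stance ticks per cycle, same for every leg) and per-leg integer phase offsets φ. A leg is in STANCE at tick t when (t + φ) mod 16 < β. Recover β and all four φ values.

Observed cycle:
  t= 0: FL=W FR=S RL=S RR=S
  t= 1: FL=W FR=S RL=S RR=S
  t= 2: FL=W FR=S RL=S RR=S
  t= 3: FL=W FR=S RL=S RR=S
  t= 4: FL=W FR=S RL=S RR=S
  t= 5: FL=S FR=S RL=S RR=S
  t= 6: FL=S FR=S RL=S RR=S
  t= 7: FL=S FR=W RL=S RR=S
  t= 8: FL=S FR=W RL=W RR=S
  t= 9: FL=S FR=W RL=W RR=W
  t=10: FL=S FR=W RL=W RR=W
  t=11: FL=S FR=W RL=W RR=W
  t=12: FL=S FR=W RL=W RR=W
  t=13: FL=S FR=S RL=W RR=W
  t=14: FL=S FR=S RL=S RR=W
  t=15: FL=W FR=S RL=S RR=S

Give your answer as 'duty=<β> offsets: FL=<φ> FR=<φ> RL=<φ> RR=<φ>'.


duty=10 offsets: FL=11 FR=3 RL=2 RR=1

duty β = stance ticks per leg = 10
FL: stance ticks = 10; W→S at t=5 → φ=11
FR: stance ticks = 10; W→S at t=13 → φ=3
RL: stance ticks = 10; W→S at t=14 → φ=2
RR: stance ticks = 10; W→S at t=15 → φ=1


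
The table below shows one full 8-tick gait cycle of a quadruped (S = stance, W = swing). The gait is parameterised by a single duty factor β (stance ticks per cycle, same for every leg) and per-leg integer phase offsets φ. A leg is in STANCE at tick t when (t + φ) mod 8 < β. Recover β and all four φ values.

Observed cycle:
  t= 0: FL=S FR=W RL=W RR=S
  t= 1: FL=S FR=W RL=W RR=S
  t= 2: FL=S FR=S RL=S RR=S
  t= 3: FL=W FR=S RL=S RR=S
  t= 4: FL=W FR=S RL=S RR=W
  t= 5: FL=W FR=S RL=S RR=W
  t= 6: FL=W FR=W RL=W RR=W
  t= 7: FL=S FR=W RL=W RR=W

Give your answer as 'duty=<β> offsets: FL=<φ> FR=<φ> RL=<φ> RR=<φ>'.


duty β = stance ticks per leg = 4
FL: stance ticks = 4; W→S at t=7 → φ=1
FR: stance ticks = 4; W→S at t=2 → φ=6
RL: stance ticks = 4; W→S at t=2 → φ=6
RR: stance ticks = 4; W→S at t=0 → φ=0

duty=4 offsets: FL=1 FR=6 RL=6 RR=0


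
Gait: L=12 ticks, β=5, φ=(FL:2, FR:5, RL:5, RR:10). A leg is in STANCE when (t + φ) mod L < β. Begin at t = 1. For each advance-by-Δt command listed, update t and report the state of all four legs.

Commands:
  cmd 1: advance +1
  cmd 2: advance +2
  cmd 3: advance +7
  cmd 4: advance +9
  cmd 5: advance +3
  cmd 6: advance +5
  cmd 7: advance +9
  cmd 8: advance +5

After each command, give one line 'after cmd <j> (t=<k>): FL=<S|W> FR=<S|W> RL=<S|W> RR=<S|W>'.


start t=1: FL=S FR=W RL=W RR=W
cmd 1: advance +1 → t=2, phase=(4,7,7,0) → FL=S FR=W RL=W RR=S
cmd 2: advance +2 → t=4, phase=(6,9,9,2) → FL=W FR=W RL=W RR=S
cmd 3: advance +7 → t=11, phase=(1,4,4,9) → FL=S FR=S RL=S RR=W
cmd 4: advance +9 → t=20, phase=(10,1,1,6) → FL=W FR=S RL=S RR=W
cmd 5: advance +3 → t=23, phase=(1,4,4,9) → FL=S FR=S RL=S RR=W
cmd 6: advance +5 → t=28, phase=(6,9,9,2) → FL=W FR=W RL=W RR=S
cmd 7: advance +9 → t=37, phase=(3,6,6,11) → FL=S FR=W RL=W RR=W
cmd 8: advance +5 → t=42, phase=(8,11,11,4) → FL=W FR=W RL=W RR=S

after cmd 1 (t=2): FL=S FR=W RL=W RR=S
after cmd 2 (t=4): FL=W FR=W RL=W RR=S
after cmd 3 (t=11): FL=S FR=S RL=S RR=W
after cmd 4 (t=20): FL=W FR=S RL=S RR=W
after cmd 5 (t=23): FL=S FR=S RL=S RR=W
after cmd 6 (t=28): FL=W FR=W RL=W RR=S
after cmd 7 (t=37): FL=S FR=W RL=W RR=W
after cmd 8 (t=42): FL=W FR=W RL=W RR=S


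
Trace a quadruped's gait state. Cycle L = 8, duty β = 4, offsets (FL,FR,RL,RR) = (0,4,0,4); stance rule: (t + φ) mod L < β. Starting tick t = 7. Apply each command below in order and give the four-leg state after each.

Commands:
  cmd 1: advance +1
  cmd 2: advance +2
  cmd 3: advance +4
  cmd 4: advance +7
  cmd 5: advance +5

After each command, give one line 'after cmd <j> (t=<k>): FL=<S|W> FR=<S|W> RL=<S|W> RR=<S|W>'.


start t=7: FL=W FR=S RL=W RR=S
cmd 1: advance +1 → t=8, phase=(0,4,0,4) → FL=S FR=W RL=S RR=W
cmd 2: advance +2 → t=10, phase=(2,6,2,6) → FL=S FR=W RL=S RR=W
cmd 3: advance +4 → t=14, phase=(6,2,6,2) → FL=W FR=S RL=W RR=S
cmd 4: advance +7 → t=21, phase=(5,1,5,1) → FL=W FR=S RL=W RR=S
cmd 5: advance +5 → t=26, phase=(2,6,2,6) → FL=S FR=W RL=S RR=W

after cmd 1 (t=8): FL=S FR=W RL=S RR=W
after cmd 2 (t=10): FL=S FR=W RL=S RR=W
after cmd 3 (t=14): FL=W FR=S RL=W RR=S
after cmd 4 (t=21): FL=W FR=S RL=W RR=S
after cmd 5 (t=26): FL=S FR=W RL=S RR=W


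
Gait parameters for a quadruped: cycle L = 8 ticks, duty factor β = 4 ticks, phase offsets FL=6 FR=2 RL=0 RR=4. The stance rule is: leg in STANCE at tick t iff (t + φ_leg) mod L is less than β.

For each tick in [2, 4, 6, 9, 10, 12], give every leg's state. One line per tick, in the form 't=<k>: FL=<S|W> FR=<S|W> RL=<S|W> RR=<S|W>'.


t=2: FL=S FR=W RL=S RR=W
t=4: FL=S FR=W RL=W RR=S
t=6: FL=W FR=S RL=W RR=S
t=9: FL=W FR=S RL=S RR=W
t=10: FL=S FR=W RL=S RR=W
t=12: FL=S FR=W RL=W RR=S

t=2: phase=(0,4,2,6) vs β=4 → FL=S FR=W RL=S RR=W
t=4: phase=(2,6,4,0) vs β=4 → FL=S FR=W RL=W RR=S
t=6: phase=(4,0,6,2) vs β=4 → FL=W FR=S RL=W RR=S
t=9: phase=(7,3,1,5) vs β=4 → FL=W FR=S RL=S RR=W
t=10: phase=(0,4,2,6) vs β=4 → FL=S FR=W RL=S RR=W
t=12: phase=(2,6,4,0) vs β=4 → FL=S FR=W RL=W RR=S


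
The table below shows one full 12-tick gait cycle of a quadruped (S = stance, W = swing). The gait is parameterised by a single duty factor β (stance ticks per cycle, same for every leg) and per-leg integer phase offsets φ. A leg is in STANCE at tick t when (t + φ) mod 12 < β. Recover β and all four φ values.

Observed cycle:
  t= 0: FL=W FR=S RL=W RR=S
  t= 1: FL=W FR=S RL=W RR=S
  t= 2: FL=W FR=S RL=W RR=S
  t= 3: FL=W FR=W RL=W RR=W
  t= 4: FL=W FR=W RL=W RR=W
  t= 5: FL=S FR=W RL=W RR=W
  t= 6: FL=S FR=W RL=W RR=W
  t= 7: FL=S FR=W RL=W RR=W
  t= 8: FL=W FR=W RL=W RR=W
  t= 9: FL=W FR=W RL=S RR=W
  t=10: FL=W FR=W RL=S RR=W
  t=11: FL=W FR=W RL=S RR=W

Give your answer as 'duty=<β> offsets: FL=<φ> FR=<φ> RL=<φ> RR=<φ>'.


duty β = stance ticks per leg = 3
FL: stance ticks = 3; W→S at t=5 → φ=7
FR: stance ticks = 3; W→S at t=0 → φ=0
RL: stance ticks = 3; W→S at t=9 → φ=3
RR: stance ticks = 3; W→S at t=0 → φ=0

duty=3 offsets: FL=7 FR=0 RL=3 RR=0


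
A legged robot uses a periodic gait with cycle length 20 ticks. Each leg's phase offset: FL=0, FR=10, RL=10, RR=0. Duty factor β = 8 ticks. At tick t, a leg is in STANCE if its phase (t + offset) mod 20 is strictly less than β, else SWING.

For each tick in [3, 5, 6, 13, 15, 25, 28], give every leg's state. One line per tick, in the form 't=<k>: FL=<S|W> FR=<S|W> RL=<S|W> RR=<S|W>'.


t=3: phase=(3,13,13,3) vs β=8 → FL=S FR=W RL=W RR=S
t=5: phase=(5,15,15,5) vs β=8 → FL=S FR=W RL=W RR=S
t=6: phase=(6,16,16,6) vs β=8 → FL=S FR=W RL=W RR=S
t=13: phase=(13,3,3,13) vs β=8 → FL=W FR=S RL=S RR=W
t=15: phase=(15,5,5,15) vs β=8 → FL=W FR=S RL=S RR=W
t=25: phase=(5,15,15,5) vs β=8 → FL=S FR=W RL=W RR=S
t=28: phase=(8,18,18,8) vs β=8 → FL=W FR=W RL=W RR=W

t=3: FL=S FR=W RL=W RR=S
t=5: FL=S FR=W RL=W RR=S
t=6: FL=S FR=W RL=W RR=S
t=13: FL=W FR=S RL=S RR=W
t=15: FL=W FR=S RL=S RR=W
t=25: FL=S FR=W RL=W RR=S
t=28: FL=W FR=W RL=W RR=W


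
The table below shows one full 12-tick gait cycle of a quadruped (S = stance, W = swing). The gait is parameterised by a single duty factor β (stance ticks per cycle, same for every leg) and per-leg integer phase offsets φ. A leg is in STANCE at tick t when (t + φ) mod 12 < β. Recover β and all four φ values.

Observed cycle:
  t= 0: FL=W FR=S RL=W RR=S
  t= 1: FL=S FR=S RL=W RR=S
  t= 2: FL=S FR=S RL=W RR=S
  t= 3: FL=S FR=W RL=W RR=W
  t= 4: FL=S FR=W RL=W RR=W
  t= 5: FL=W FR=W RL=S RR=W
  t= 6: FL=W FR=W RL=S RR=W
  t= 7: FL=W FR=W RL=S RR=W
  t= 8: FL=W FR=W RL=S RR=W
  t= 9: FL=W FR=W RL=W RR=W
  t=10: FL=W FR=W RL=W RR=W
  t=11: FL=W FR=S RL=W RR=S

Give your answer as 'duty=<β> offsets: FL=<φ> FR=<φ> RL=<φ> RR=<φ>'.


duty=4 offsets: FL=11 FR=1 RL=7 RR=1

duty β = stance ticks per leg = 4
FL: stance ticks = 4; W→S at t=1 → φ=11
FR: stance ticks = 4; W→S at t=11 → φ=1
RL: stance ticks = 4; W→S at t=5 → φ=7
RR: stance ticks = 4; W→S at t=11 → φ=1


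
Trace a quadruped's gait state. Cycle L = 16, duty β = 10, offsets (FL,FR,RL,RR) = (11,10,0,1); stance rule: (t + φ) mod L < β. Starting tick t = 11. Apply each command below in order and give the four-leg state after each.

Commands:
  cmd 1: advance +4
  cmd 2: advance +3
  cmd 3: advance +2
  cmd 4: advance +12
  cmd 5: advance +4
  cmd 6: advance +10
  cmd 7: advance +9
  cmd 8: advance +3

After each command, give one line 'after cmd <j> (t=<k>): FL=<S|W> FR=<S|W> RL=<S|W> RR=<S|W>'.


after cmd 1 (t=15): FL=W FR=S RL=W RR=S
after cmd 2 (t=18): FL=W FR=W RL=S RR=S
after cmd 3 (t=20): FL=W FR=W RL=S RR=S
after cmd 4 (t=32): FL=W FR=W RL=S RR=S
after cmd 5 (t=36): FL=W FR=W RL=S RR=S
after cmd 6 (t=46): FL=S FR=S RL=W RR=W
after cmd 7 (t=55): FL=S FR=S RL=S RR=S
after cmd 8 (t=58): FL=S FR=S RL=W RR=W

start t=11: FL=S FR=S RL=W RR=W
cmd 1: advance +4 → t=15, phase=(10,9,15,0) → FL=W FR=S RL=W RR=S
cmd 2: advance +3 → t=18, phase=(13,12,2,3) → FL=W FR=W RL=S RR=S
cmd 3: advance +2 → t=20, phase=(15,14,4,5) → FL=W FR=W RL=S RR=S
cmd 4: advance +12 → t=32, phase=(11,10,0,1) → FL=W FR=W RL=S RR=S
cmd 5: advance +4 → t=36, phase=(15,14,4,5) → FL=W FR=W RL=S RR=S
cmd 6: advance +10 → t=46, phase=(9,8,14,15) → FL=S FR=S RL=W RR=W
cmd 7: advance +9 → t=55, phase=(2,1,7,8) → FL=S FR=S RL=S RR=S
cmd 8: advance +3 → t=58, phase=(5,4,10,11) → FL=S FR=S RL=W RR=W


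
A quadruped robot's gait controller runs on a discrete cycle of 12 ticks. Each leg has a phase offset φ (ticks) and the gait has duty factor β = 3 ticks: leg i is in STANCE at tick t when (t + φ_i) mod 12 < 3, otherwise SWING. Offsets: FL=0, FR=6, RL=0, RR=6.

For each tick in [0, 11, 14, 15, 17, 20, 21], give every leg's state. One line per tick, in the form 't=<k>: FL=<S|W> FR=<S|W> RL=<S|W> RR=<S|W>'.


t=0: phase=(0,6,0,6) vs β=3 → FL=S FR=W RL=S RR=W
t=11: phase=(11,5,11,5) vs β=3 → FL=W FR=W RL=W RR=W
t=14: phase=(2,8,2,8) vs β=3 → FL=S FR=W RL=S RR=W
t=15: phase=(3,9,3,9) vs β=3 → FL=W FR=W RL=W RR=W
t=17: phase=(5,11,5,11) vs β=3 → FL=W FR=W RL=W RR=W
t=20: phase=(8,2,8,2) vs β=3 → FL=W FR=S RL=W RR=S
t=21: phase=(9,3,9,3) vs β=3 → FL=W FR=W RL=W RR=W

t=0: FL=S FR=W RL=S RR=W
t=11: FL=W FR=W RL=W RR=W
t=14: FL=S FR=W RL=S RR=W
t=15: FL=W FR=W RL=W RR=W
t=17: FL=W FR=W RL=W RR=W
t=20: FL=W FR=S RL=W RR=S
t=21: FL=W FR=W RL=W RR=W


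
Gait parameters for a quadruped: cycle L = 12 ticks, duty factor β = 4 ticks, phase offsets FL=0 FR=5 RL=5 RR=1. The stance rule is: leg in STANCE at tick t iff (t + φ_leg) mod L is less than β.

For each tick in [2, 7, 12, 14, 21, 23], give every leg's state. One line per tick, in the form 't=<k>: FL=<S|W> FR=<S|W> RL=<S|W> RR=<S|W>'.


t=2: phase=(2,7,7,3) vs β=4 → FL=S FR=W RL=W RR=S
t=7: phase=(7,0,0,8) vs β=4 → FL=W FR=S RL=S RR=W
t=12: phase=(0,5,5,1) vs β=4 → FL=S FR=W RL=W RR=S
t=14: phase=(2,7,7,3) vs β=4 → FL=S FR=W RL=W RR=S
t=21: phase=(9,2,2,10) vs β=4 → FL=W FR=S RL=S RR=W
t=23: phase=(11,4,4,0) vs β=4 → FL=W FR=W RL=W RR=S

t=2: FL=S FR=W RL=W RR=S
t=7: FL=W FR=S RL=S RR=W
t=12: FL=S FR=W RL=W RR=S
t=14: FL=S FR=W RL=W RR=S
t=21: FL=W FR=S RL=S RR=W
t=23: FL=W FR=W RL=W RR=S


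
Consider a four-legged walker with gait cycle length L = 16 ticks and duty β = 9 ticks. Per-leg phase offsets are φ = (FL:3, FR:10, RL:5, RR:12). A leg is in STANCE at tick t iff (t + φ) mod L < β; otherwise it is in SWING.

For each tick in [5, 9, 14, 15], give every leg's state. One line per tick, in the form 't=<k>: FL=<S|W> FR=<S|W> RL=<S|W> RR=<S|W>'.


t=5: phase=(8,15,10,1) vs β=9 → FL=S FR=W RL=W RR=S
t=9: phase=(12,3,14,5) vs β=9 → FL=W FR=S RL=W RR=S
t=14: phase=(1,8,3,10) vs β=9 → FL=S FR=S RL=S RR=W
t=15: phase=(2,9,4,11) vs β=9 → FL=S FR=W RL=S RR=W

t=5: FL=S FR=W RL=W RR=S
t=9: FL=W FR=S RL=W RR=S
t=14: FL=S FR=S RL=S RR=W
t=15: FL=S FR=W RL=S RR=W


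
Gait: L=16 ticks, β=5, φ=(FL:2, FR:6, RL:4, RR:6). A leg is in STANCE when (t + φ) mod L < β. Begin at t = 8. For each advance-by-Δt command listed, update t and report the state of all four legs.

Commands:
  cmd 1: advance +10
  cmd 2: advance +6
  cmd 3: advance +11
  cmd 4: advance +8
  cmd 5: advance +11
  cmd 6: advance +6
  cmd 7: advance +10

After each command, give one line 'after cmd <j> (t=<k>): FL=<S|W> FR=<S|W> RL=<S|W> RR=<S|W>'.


after cmd 1 (t=18): FL=S FR=W RL=W RR=W
after cmd 2 (t=24): FL=W FR=W RL=W RR=W
after cmd 3 (t=35): FL=W FR=W RL=W RR=W
after cmd 4 (t=43): FL=W FR=S RL=W RR=S
after cmd 5 (t=54): FL=W FR=W RL=W RR=W
after cmd 6 (t=60): FL=W FR=S RL=S RR=S
after cmd 7 (t=70): FL=W FR=W RL=W RR=W

start t=8: FL=W FR=W RL=W RR=W
cmd 1: advance +10 → t=18, phase=(4,8,6,8) → FL=S FR=W RL=W RR=W
cmd 2: advance +6 → t=24, phase=(10,14,12,14) → FL=W FR=W RL=W RR=W
cmd 3: advance +11 → t=35, phase=(5,9,7,9) → FL=W FR=W RL=W RR=W
cmd 4: advance +8 → t=43, phase=(13,1,15,1) → FL=W FR=S RL=W RR=S
cmd 5: advance +11 → t=54, phase=(8,12,10,12) → FL=W FR=W RL=W RR=W
cmd 6: advance +6 → t=60, phase=(14,2,0,2) → FL=W FR=S RL=S RR=S
cmd 7: advance +10 → t=70, phase=(8,12,10,12) → FL=W FR=W RL=W RR=W


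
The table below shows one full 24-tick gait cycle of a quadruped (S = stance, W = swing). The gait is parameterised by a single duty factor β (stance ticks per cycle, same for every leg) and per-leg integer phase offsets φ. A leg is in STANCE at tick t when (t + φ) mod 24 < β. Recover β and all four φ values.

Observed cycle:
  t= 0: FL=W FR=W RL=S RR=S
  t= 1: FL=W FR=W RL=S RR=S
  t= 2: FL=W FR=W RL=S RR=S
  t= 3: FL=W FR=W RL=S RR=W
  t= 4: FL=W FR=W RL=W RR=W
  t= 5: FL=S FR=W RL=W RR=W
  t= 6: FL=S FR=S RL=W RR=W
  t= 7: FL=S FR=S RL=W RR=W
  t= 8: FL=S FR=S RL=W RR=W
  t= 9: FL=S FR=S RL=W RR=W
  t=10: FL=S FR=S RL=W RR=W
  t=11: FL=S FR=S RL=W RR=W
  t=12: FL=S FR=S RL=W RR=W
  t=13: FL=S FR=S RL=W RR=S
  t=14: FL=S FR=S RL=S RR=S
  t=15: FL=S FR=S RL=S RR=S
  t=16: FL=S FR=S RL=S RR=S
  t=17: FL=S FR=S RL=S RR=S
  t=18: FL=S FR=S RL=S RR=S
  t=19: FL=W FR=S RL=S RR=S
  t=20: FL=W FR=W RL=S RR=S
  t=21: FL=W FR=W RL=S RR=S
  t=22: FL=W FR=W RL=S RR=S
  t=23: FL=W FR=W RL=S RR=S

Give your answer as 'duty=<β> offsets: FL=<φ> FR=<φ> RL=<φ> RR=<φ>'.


duty β = stance ticks per leg = 14
FL: stance ticks = 14; W→S at t=5 → φ=19
FR: stance ticks = 14; W→S at t=6 → φ=18
RL: stance ticks = 14; W→S at t=14 → φ=10
RR: stance ticks = 14; W→S at t=13 → φ=11

duty=14 offsets: FL=19 FR=18 RL=10 RR=11


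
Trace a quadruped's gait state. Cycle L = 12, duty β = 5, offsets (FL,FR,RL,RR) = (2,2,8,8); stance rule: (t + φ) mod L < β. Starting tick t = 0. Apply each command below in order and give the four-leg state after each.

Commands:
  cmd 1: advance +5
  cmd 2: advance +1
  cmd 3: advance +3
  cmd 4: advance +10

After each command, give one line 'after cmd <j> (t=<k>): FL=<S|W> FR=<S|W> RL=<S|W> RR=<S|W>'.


after cmd 1 (t=5): FL=W FR=W RL=S RR=S
after cmd 2 (t=6): FL=W FR=W RL=S RR=S
after cmd 3 (t=9): FL=W FR=W RL=W RR=W
after cmd 4 (t=19): FL=W FR=W RL=S RR=S

start t=0: FL=S FR=S RL=W RR=W
cmd 1: advance +5 → t=5, phase=(7,7,1,1) → FL=W FR=W RL=S RR=S
cmd 2: advance +1 → t=6, phase=(8,8,2,2) → FL=W FR=W RL=S RR=S
cmd 3: advance +3 → t=9, phase=(11,11,5,5) → FL=W FR=W RL=W RR=W
cmd 4: advance +10 → t=19, phase=(9,9,3,3) → FL=W FR=W RL=S RR=S


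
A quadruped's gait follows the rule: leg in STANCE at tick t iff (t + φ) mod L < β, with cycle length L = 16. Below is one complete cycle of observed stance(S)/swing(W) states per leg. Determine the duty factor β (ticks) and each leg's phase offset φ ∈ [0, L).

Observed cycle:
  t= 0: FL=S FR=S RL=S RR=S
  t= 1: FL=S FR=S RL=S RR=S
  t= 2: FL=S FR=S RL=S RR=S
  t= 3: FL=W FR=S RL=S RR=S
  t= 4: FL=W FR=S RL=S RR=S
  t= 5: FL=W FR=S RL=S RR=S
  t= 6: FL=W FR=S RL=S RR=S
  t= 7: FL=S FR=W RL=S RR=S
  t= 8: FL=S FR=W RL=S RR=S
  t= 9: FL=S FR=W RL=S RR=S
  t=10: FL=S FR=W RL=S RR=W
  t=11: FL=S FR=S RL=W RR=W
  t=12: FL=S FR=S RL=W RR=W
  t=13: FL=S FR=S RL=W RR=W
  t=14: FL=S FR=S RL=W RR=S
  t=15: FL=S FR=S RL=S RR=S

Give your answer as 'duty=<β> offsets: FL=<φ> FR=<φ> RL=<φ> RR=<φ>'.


duty=12 offsets: FL=9 FR=5 RL=1 RR=2

duty β = stance ticks per leg = 12
FL: stance ticks = 12; W→S at t=7 → φ=9
FR: stance ticks = 12; W→S at t=11 → φ=5
RL: stance ticks = 12; W→S at t=15 → φ=1
RR: stance ticks = 12; W→S at t=14 → φ=2


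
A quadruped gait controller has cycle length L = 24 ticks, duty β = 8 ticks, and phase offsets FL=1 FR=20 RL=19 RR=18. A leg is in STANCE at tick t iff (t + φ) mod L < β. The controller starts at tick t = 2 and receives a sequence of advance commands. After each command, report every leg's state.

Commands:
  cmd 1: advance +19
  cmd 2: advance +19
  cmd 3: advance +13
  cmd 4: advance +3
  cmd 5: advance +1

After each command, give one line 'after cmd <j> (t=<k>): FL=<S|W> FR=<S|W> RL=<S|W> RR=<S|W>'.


start t=2: FL=S FR=W RL=W RR=W
cmd 1: advance +19 → t=21, phase=(22,17,16,15) → FL=W FR=W RL=W RR=W
cmd 2: advance +19 → t=40, phase=(17,12,11,10) → FL=W FR=W RL=W RR=W
cmd 3: advance +13 → t=53, phase=(6,1,0,23) → FL=S FR=S RL=S RR=W
cmd 4: advance +3 → t=56, phase=(9,4,3,2) → FL=W FR=S RL=S RR=S
cmd 5: advance +1 → t=57, phase=(10,5,4,3) → FL=W FR=S RL=S RR=S

after cmd 1 (t=21): FL=W FR=W RL=W RR=W
after cmd 2 (t=40): FL=W FR=W RL=W RR=W
after cmd 3 (t=53): FL=S FR=S RL=S RR=W
after cmd 4 (t=56): FL=W FR=S RL=S RR=S
after cmd 5 (t=57): FL=W FR=S RL=S RR=S


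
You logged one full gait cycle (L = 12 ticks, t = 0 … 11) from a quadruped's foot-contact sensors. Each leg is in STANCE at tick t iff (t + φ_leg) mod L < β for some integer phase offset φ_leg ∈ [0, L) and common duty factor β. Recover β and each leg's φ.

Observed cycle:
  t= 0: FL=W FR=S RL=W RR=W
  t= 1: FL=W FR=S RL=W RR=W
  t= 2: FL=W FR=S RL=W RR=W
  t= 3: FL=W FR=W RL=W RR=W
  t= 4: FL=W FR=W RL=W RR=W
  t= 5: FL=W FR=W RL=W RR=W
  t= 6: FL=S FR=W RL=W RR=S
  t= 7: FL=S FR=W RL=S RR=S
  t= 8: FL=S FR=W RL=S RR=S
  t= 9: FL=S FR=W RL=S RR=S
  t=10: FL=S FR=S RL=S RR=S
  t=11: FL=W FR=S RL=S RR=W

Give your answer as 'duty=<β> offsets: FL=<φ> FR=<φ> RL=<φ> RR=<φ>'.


duty β = stance ticks per leg = 5
FL: stance ticks = 5; W→S at t=6 → φ=6
FR: stance ticks = 5; W→S at t=10 → φ=2
RL: stance ticks = 5; W→S at t=7 → φ=5
RR: stance ticks = 5; W→S at t=6 → φ=6

duty=5 offsets: FL=6 FR=2 RL=5 RR=6


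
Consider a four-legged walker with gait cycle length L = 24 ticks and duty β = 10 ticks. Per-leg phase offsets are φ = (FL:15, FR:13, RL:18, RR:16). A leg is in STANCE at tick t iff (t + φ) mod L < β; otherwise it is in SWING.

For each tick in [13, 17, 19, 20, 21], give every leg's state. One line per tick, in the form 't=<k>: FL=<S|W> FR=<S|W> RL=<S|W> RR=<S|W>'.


t=13: phase=(4,2,7,5) vs β=10 → FL=S FR=S RL=S RR=S
t=17: phase=(8,6,11,9) vs β=10 → FL=S FR=S RL=W RR=S
t=19: phase=(10,8,13,11) vs β=10 → FL=W FR=S RL=W RR=W
t=20: phase=(11,9,14,12) vs β=10 → FL=W FR=S RL=W RR=W
t=21: phase=(12,10,15,13) vs β=10 → FL=W FR=W RL=W RR=W

t=13: FL=S FR=S RL=S RR=S
t=17: FL=S FR=S RL=W RR=S
t=19: FL=W FR=S RL=W RR=W
t=20: FL=W FR=S RL=W RR=W
t=21: FL=W FR=W RL=W RR=W


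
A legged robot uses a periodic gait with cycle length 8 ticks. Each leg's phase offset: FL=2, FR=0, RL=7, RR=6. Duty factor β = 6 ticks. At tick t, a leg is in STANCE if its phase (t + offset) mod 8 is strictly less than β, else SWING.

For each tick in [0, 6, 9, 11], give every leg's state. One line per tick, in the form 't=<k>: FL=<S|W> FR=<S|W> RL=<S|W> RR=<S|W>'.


t=0: phase=(2,0,7,6) vs β=6 → FL=S FR=S RL=W RR=W
t=6: phase=(0,6,5,4) vs β=6 → FL=S FR=W RL=S RR=S
t=9: phase=(3,1,0,7) vs β=6 → FL=S FR=S RL=S RR=W
t=11: phase=(5,3,2,1) vs β=6 → FL=S FR=S RL=S RR=S

t=0: FL=S FR=S RL=W RR=W
t=6: FL=S FR=W RL=S RR=S
t=9: FL=S FR=S RL=S RR=W
t=11: FL=S FR=S RL=S RR=S


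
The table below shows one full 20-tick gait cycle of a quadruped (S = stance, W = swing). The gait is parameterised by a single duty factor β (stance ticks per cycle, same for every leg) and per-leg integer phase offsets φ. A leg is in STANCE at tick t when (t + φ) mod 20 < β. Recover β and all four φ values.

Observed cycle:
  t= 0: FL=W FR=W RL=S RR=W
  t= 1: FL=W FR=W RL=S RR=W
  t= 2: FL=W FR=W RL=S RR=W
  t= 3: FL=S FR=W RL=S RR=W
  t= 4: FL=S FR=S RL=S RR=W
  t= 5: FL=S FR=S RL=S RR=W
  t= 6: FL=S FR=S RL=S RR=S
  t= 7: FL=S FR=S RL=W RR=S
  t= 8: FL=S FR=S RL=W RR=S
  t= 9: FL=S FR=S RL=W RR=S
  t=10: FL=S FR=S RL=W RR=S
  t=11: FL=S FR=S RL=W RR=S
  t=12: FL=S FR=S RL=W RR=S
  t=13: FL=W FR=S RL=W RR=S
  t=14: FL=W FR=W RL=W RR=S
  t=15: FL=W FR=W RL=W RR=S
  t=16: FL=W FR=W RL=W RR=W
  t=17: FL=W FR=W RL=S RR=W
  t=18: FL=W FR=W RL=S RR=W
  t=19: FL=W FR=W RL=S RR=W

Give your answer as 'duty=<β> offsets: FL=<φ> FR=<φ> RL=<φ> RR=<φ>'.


duty=10 offsets: FL=17 FR=16 RL=3 RR=14

duty β = stance ticks per leg = 10
FL: stance ticks = 10; W→S at t=3 → φ=17
FR: stance ticks = 10; W→S at t=4 → φ=16
RL: stance ticks = 10; W→S at t=17 → φ=3
RR: stance ticks = 10; W→S at t=6 → φ=14


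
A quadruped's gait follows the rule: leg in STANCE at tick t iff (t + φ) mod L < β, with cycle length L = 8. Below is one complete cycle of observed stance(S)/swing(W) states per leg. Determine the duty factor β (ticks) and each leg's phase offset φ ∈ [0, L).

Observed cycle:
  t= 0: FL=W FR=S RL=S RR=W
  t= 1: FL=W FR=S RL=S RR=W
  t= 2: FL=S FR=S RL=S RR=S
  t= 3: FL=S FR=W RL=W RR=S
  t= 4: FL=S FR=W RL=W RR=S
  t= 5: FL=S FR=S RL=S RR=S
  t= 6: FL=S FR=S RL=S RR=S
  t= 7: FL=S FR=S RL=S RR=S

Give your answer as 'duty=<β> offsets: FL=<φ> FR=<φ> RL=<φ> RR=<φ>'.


duty β = stance ticks per leg = 6
FL: stance ticks = 6; W→S at t=2 → φ=6
FR: stance ticks = 6; W→S at t=5 → φ=3
RL: stance ticks = 6; W→S at t=5 → φ=3
RR: stance ticks = 6; W→S at t=2 → φ=6

duty=6 offsets: FL=6 FR=3 RL=3 RR=6


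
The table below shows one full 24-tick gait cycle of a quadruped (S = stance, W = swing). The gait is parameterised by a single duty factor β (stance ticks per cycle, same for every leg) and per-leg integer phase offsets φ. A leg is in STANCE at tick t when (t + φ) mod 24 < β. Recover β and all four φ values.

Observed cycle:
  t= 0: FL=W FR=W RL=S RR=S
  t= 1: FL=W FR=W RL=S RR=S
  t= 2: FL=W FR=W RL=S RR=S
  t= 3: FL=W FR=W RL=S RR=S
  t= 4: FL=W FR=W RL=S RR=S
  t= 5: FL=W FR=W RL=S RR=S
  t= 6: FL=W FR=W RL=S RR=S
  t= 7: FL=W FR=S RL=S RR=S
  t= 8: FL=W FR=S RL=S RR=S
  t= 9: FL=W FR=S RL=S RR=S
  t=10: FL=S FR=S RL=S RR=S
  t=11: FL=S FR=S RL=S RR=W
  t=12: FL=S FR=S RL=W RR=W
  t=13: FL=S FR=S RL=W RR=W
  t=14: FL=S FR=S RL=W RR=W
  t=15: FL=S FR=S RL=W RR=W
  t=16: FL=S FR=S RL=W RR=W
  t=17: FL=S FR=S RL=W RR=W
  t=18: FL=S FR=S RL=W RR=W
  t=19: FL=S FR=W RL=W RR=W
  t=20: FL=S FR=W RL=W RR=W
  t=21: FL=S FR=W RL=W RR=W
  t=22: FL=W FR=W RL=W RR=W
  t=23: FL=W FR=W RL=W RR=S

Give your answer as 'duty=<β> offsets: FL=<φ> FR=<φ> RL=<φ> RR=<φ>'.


duty=12 offsets: FL=14 FR=17 RL=0 RR=1

duty β = stance ticks per leg = 12
FL: stance ticks = 12; W→S at t=10 → φ=14
FR: stance ticks = 12; W→S at t=7 → φ=17
RL: stance ticks = 12; W→S at t=0 → φ=0
RR: stance ticks = 12; W→S at t=23 → φ=1


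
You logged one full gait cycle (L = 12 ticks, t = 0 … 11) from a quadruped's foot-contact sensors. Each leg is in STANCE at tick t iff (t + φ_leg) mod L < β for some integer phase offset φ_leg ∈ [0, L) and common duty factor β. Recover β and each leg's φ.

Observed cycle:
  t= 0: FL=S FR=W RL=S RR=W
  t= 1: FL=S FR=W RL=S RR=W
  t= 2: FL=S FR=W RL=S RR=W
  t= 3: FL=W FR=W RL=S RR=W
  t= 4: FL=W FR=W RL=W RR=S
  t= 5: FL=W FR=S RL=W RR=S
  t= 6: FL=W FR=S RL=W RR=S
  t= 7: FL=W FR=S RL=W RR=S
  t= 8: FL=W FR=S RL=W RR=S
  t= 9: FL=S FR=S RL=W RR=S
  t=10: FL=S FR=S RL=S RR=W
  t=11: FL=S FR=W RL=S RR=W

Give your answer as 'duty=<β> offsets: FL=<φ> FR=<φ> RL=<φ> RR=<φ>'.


duty β = stance ticks per leg = 6
FL: stance ticks = 6; W→S at t=9 → φ=3
FR: stance ticks = 6; W→S at t=5 → φ=7
RL: stance ticks = 6; W→S at t=10 → φ=2
RR: stance ticks = 6; W→S at t=4 → φ=8

duty=6 offsets: FL=3 FR=7 RL=2 RR=8


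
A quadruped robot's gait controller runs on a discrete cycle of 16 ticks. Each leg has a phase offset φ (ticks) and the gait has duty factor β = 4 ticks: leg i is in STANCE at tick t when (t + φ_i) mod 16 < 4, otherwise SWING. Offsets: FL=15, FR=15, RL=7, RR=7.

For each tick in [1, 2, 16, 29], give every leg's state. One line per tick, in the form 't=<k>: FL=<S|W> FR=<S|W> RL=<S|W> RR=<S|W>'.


t=1: FL=S FR=S RL=W RR=W
t=2: FL=S FR=S RL=W RR=W
t=16: FL=W FR=W RL=W RR=W
t=29: FL=W FR=W RL=W RR=W

t=1: phase=(0,0,8,8) vs β=4 → FL=S FR=S RL=W RR=W
t=2: phase=(1,1,9,9) vs β=4 → FL=S FR=S RL=W RR=W
t=16: phase=(15,15,7,7) vs β=4 → FL=W FR=W RL=W RR=W
t=29: phase=(12,12,4,4) vs β=4 → FL=W FR=W RL=W RR=W


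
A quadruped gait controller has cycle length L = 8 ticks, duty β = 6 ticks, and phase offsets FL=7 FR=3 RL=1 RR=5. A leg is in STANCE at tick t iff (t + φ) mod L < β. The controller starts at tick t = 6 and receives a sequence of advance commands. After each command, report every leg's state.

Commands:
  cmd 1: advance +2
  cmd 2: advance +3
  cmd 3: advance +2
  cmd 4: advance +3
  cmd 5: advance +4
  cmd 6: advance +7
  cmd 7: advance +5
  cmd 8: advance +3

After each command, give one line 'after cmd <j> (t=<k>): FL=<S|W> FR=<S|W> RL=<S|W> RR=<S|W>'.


after cmd 1 (t=8): FL=W FR=S RL=S RR=S
after cmd 2 (t=11): FL=S FR=W RL=S RR=S
after cmd 3 (t=13): FL=S FR=S RL=W RR=S
after cmd 4 (t=16): FL=W FR=S RL=S RR=S
after cmd 5 (t=20): FL=S FR=W RL=S RR=S
after cmd 6 (t=27): FL=S FR=W RL=S RR=S
after cmd 7 (t=32): FL=W FR=S RL=S RR=S
after cmd 8 (t=35): FL=S FR=W RL=S RR=S

start t=6: FL=S FR=S RL=W RR=S
cmd 1: advance +2 → t=8, phase=(7,3,1,5) → FL=W FR=S RL=S RR=S
cmd 2: advance +3 → t=11, phase=(2,6,4,0) → FL=S FR=W RL=S RR=S
cmd 3: advance +2 → t=13, phase=(4,0,6,2) → FL=S FR=S RL=W RR=S
cmd 4: advance +3 → t=16, phase=(7,3,1,5) → FL=W FR=S RL=S RR=S
cmd 5: advance +4 → t=20, phase=(3,7,5,1) → FL=S FR=W RL=S RR=S
cmd 6: advance +7 → t=27, phase=(2,6,4,0) → FL=S FR=W RL=S RR=S
cmd 7: advance +5 → t=32, phase=(7,3,1,5) → FL=W FR=S RL=S RR=S
cmd 8: advance +3 → t=35, phase=(2,6,4,0) → FL=S FR=W RL=S RR=S


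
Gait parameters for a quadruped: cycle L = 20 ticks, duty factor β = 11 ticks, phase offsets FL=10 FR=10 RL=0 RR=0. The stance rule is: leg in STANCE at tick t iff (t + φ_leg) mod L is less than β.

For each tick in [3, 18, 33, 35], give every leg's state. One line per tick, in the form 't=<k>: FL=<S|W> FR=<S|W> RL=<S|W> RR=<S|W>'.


t=3: FL=W FR=W RL=S RR=S
t=18: FL=S FR=S RL=W RR=W
t=33: FL=S FR=S RL=W RR=W
t=35: FL=S FR=S RL=W RR=W

t=3: phase=(13,13,3,3) vs β=11 → FL=W FR=W RL=S RR=S
t=18: phase=(8,8,18,18) vs β=11 → FL=S FR=S RL=W RR=W
t=33: phase=(3,3,13,13) vs β=11 → FL=S FR=S RL=W RR=W
t=35: phase=(5,5,15,15) vs β=11 → FL=S FR=S RL=W RR=W


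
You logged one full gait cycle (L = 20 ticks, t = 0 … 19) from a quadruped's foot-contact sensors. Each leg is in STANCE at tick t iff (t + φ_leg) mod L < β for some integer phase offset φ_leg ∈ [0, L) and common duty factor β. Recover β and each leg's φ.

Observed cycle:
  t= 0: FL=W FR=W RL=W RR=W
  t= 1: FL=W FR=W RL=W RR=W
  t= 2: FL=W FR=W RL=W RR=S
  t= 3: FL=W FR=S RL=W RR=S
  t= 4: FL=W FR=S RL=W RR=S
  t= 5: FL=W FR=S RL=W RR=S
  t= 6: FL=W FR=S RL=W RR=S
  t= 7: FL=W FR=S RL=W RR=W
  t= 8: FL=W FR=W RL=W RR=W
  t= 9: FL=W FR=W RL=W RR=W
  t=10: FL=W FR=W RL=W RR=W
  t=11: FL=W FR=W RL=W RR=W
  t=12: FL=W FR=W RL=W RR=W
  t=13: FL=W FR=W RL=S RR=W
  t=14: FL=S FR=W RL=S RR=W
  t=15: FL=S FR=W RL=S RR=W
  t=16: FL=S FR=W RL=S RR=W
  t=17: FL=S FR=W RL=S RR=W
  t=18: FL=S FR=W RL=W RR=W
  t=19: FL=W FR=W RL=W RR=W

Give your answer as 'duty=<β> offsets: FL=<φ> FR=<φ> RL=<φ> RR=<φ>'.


duty=5 offsets: FL=6 FR=17 RL=7 RR=18

duty β = stance ticks per leg = 5
FL: stance ticks = 5; W→S at t=14 → φ=6
FR: stance ticks = 5; W→S at t=3 → φ=17
RL: stance ticks = 5; W→S at t=13 → φ=7
RR: stance ticks = 5; W→S at t=2 → φ=18


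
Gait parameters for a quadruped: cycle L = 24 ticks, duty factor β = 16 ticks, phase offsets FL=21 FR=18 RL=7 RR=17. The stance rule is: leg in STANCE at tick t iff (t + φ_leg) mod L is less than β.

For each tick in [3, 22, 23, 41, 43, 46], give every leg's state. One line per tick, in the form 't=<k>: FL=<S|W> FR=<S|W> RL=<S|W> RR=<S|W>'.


t=3: phase=(0,21,10,20) vs β=16 → FL=S FR=W RL=S RR=W
t=22: phase=(19,16,5,15) vs β=16 → FL=W FR=W RL=S RR=S
t=23: phase=(20,17,6,16) vs β=16 → FL=W FR=W RL=S RR=W
t=41: phase=(14,11,0,10) vs β=16 → FL=S FR=S RL=S RR=S
t=43: phase=(16,13,2,12) vs β=16 → FL=W FR=S RL=S RR=S
t=46: phase=(19,16,5,15) vs β=16 → FL=W FR=W RL=S RR=S

t=3: FL=S FR=W RL=S RR=W
t=22: FL=W FR=W RL=S RR=S
t=23: FL=W FR=W RL=S RR=W
t=41: FL=S FR=S RL=S RR=S
t=43: FL=W FR=S RL=S RR=S
t=46: FL=W FR=W RL=S RR=S


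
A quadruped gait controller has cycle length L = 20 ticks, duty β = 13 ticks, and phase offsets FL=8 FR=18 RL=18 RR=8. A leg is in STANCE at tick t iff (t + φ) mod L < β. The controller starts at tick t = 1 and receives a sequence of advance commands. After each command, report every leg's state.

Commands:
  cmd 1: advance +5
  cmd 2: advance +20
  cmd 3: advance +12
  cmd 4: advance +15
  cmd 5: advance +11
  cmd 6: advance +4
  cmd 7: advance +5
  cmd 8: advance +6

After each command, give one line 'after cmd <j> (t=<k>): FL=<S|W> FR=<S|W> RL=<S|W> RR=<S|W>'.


after cmd 1 (t=6): FL=W FR=S RL=S RR=W
after cmd 2 (t=26): FL=W FR=S RL=S RR=W
after cmd 3 (t=38): FL=S FR=W RL=W RR=S
after cmd 4 (t=53): FL=S FR=S RL=S RR=S
after cmd 5 (t=64): FL=S FR=S RL=S RR=S
after cmd 6 (t=68): FL=W FR=S RL=S RR=W
after cmd 7 (t=73): FL=S FR=S RL=S RR=S
after cmd 8 (t=79): FL=S FR=W RL=W RR=S

start t=1: FL=S FR=W RL=W RR=S
cmd 1: advance +5 → t=6, phase=(14,4,4,14) → FL=W FR=S RL=S RR=W
cmd 2: advance +20 → t=26, phase=(14,4,4,14) → FL=W FR=S RL=S RR=W
cmd 3: advance +12 → t=38, phase=(6,16,16,6) → FL=S FR=W RL=W RR=S
cmd 4: advance +15 → t=53, phase=(1,11,11,1) → FL=S FR=S RL=S RR=S
cmd 5: advance +11 → t=64, phase=(12,2,2,12) → FL=S FR=S RL=S RR=S
cmd 6: advance +4 → t=68, phase=(16,6,6,16) → FL=W FR=S RL=S RR=W
cmd 7: advance +5 → t=73, phase=(1,11,11,1) → FL=S FR=S RL=S RR=S
cmd 8: advance +6 → t=79, phase=(7,17,17,7) → FL=S FR=W RL=W RR=S


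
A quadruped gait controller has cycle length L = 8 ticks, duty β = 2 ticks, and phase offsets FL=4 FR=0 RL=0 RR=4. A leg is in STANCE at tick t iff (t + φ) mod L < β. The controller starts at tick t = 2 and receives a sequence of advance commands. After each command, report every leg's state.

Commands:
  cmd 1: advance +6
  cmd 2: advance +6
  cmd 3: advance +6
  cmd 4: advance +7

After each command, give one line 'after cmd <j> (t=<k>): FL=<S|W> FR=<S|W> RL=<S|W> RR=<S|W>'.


after cmd 1 (t=8): FL=W FR=S RL=S RR=W
after cmd 2 (t=14): FL=W FR=W RL=W RR=W
after cmd 3 (t=20): FL=S FR=W RL=W RR=S
after cmd 4 (t=27): FL=W FR=W RL=W RR=W

start t=2: FL=W FR=W RL=W RR=W
cmd 1: advance +6 → t=8, phase=(4,0,0,4) → FL=W FR=S RL=S RR=W
cmd 2: advance +6 → t=14, phase=(2,6,6,2) → FL=W FR=W RL=W RR=W
cmd 3: advance +6 → t=20, phase=(0,4,4,0) → FL=S FR=W RL=W RR=S
cmd 4: advance +7 → t=27, phase=(7,3,3,7) → FL=W FR=W RL=W RR=W
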